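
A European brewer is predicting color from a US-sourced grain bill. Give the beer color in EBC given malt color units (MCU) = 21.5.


SRM = 1.4922·MCU^0.6859;  EBC = SRM·1.97
SRM = 1.4922·21.5^0.6859 = 12.2390
EBC = 12.2390·1.97

24.1109 EBC


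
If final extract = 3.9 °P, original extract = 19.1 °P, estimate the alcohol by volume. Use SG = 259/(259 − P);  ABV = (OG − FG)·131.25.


OG = 259/(259 − 19.1) = 1.0796
FG = 259/(259 − 3.9) = 1.0153
ABV = (1.0796 − 1.0153)·131.25

8.4431 % ABV


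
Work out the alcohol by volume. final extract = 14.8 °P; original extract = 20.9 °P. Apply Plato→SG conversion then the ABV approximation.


SG = 259/(259 − P);  ABV = (OG − FG)·131.25
OG = 259/(259 − 20.9) = 1.0878
FG = 259/(259 − 14.8) = 1.0606
ABV = (1.0878 − 1.0606)·131.25

3.5663 % ABV


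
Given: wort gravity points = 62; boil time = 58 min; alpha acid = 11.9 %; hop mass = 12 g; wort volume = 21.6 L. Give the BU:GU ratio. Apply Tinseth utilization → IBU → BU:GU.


U = 1.65·0.000125^(GP/1000)·(1−e^(−0.04t))/4.15;  IBU = (α/100)·m·U·1000/V;  BU:GU = IBU/GP
U = 1.65·0.000125^(62/1000)·(1−e^(−0.04·58))/4.15 = 0.2054
IBU = (11.9/100)·12·0.2054·1000/21.6 = 13.5767
BU:GU = 13.5767/62

0.2190


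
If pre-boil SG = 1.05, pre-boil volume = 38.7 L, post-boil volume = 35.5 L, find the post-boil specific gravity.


SG_post = 1 + (SG_pre − 1)·V_pre/V_post
pts_pre = (1.05 − 1)·1000 = 50.0000
pts_post = 50.0000·38.7/35.5 = 54.5070
SG_post = 1 + 54.5070/1000

1.0545


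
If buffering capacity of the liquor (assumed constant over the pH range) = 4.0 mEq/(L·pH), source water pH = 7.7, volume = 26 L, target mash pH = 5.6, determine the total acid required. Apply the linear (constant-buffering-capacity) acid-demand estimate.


acid = buffering capacity · (pH_source − pH_target) · V
acid = 4.0 · (7.7 − 5.6) · 26

218.4000 mEq


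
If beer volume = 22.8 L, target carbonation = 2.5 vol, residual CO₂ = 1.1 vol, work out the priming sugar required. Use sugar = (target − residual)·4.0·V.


sugar = (2.5 − 1.1)·4.0·22.8

127.6800 g


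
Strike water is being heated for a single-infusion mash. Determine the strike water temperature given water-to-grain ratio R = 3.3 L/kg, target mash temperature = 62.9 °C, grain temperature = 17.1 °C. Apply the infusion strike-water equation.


T_strike = (0.41/R)·(T_mash − T_grain) + T_mash
T_strike = (0.41/3.3)·(62.9 − 17.1) + 62.9

68.5903 °C


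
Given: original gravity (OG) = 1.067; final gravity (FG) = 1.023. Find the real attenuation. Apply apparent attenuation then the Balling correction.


AA = (OG−FG)/(OG−1)·100;  RA = AA·0.8192
AA = (1.067 − 1.023)/(1.067 − 1)·100 = 65.6716
RA = 65.6716·0.8192

53.7982 %


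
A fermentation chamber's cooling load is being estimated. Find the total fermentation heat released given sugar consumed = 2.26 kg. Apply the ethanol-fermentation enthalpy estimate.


Q = m_sugar · 590 kJ/kg
Q = 2.26 · 590

1333.4000 kJ


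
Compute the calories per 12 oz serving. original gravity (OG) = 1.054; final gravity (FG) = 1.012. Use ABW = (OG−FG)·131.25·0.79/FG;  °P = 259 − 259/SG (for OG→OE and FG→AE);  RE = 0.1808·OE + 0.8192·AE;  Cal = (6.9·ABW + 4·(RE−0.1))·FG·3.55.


ABW = (1.054 − 1.012)·131.25·0.79/1.012 = 4.3032
OE = 259 − 259/1.054 = 13.2694 °P
AE = 259 − 259/1.012 = 3.0711 °P
RE = 0.1808·13.2694 + 0.8192·3.0711 = 4.9150 °P
Cal = (6.9·4.3032 + 4·(4.9150−0.1))·1.012·3.55

175.8661 kcal


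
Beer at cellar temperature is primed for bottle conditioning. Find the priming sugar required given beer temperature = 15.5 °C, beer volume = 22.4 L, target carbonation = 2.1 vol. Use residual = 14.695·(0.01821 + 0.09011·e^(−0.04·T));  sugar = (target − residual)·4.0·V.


residual = 14.695·(0.01821 + 0.09011·e^(−0.04·15.5)) = 0.9799
sugar = (2.1 − 0.9799)·4.0·22.4

100.3588 g


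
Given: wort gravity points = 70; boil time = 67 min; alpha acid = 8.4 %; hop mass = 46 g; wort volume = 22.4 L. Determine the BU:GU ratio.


U = 1.65·0.000125^(GP/1000)·(1−e^(−0.04t))/4.15;  IBU = (α/100)·m·U·1000/V;  BU:GU = IBU/GP
U = 1.65·0.000125^(70/1000)·(1−e^(−0.04·67))/4.15 = 0.1974
IBU = (8.4/100)·46·0.1974·1000/22.4 = 34.0535
BU:GU = 34.0535/70

0.4865


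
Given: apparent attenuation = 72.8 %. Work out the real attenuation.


RA = AA · 0.8192
RA = 72.8 · 0.8192

59.6378 %


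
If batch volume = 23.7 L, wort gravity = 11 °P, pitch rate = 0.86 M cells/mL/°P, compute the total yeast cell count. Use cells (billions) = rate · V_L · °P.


cells = 0.86 · 23.7 · 11

224.2020 billion cells


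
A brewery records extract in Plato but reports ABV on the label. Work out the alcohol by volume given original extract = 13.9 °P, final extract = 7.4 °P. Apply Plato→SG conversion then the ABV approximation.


SG = 259/(259 − P);  ABV = (OG − FG)·131.25
OG = 259/(259 − 13.9) = 1.0567
FG = 259/(259 − 7.4) = 1.0294
ABV = (1.0567 − 1.0294)·131.25

3.5831 % ABV


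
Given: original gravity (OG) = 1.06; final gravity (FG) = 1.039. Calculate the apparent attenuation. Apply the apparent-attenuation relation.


AA = (OG − FG)/(OG − 1) · 100
AA = (1.06 − 1.039)/(1.06 − 1) · 100

35.0000 %


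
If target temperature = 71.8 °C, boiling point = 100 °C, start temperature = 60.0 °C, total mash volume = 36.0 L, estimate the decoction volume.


V_dec = V_total·(T_target − T_start)/(T_boil − T_start)
V_dec = 36.0·(71.8 − 60.0)/(100 − 60.0)

10.6200 L


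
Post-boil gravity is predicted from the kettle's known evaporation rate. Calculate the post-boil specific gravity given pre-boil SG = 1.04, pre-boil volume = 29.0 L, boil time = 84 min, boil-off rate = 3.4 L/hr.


V_post = V_pre − rate·(t/60);  SG_post = 1 + (SG_pre−1)·V_pre/V_post
V_post = 29.0 − 3.4·(84/60) = 24.2400
SG_post = 1 + (1.04 − 1)·29.0/24.2400

1.0479


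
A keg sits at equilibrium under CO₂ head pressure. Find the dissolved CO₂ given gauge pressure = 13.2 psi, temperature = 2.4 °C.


vols = (P + 14.695)·(0.01821 + 0.09011·e^(−0.04·T))
vols = (13.2 + 14.695)·(0.01821 + 0.09011·e^(−0.04·2.4))

2.7915 volumes


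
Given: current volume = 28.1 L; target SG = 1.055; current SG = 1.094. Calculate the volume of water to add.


V_water = V·((SG_curr − 1)/(SG_target − 1) − 1)
V_water = 28.1·((1.094 − 1)/(1.055 − 1) − 1)

19.9255 L


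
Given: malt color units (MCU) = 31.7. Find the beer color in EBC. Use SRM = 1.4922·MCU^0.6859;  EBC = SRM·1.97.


SRM = 1.4922·31.7^0.6859 = 15.9736
EBC = 15.9736·1.97

31.4680 EBC


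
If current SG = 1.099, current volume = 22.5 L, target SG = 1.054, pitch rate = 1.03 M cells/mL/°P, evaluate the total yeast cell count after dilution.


V_w = V·((SG_c−1)/(SG_t−1)−1);  °P = 259 − 259/SG_t;  cells = rate·(V+V_w)·°P
V_w = 22.5·((1.099−1)/(1.054−1)−1) = 18.7500
V_final = 22.5 + 18.7500 = 41.2500
°P = 259 − 259/1.054 = 13.2694
cells = 1.03·41.2500·13.2694

563.7857 billion cells


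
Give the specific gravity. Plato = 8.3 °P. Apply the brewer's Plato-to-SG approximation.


SG = 259/(259 − P)
SG = 259/(259 − 8.3)

1.0331


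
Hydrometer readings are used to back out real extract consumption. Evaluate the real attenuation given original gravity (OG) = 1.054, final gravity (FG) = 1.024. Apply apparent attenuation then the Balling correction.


AA = (OG−FG)/(OG−1)·100;  RA = AA·0.8192
AA = (1.054 − 1.024)/(1.054 − 1)·100 = 55.5556
RA = 55.5556·0.8192

45.5111 %


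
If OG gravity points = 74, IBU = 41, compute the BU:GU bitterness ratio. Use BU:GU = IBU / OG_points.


BU:GU = 41 / 74

0.5541


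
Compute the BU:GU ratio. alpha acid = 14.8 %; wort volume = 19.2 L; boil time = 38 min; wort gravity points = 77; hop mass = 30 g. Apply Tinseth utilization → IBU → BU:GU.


U = 1.65·0.000125^(GP/1000)·(1−e^(−0.04t))/4.15;  IBU = (α/100)·m·U·1000/V;  BU:GU = IBU/GP
U = 1.65·0.000125^(77/1000)·(1−e^(−0.04·38))/4.15 = 0.1555
IBU = (14.8/100)·30·0.1555·1000/19.2 = 35.9576
BU:GU = 35.9576/77

0.4670


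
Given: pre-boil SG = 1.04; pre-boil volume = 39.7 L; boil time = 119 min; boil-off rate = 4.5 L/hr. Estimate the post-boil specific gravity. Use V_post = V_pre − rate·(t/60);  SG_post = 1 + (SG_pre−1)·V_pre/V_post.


V_post = 39.7 − 4.5·(119/60) = 30.7750
SG_post = 1 + (1.04 − 1)·39.7/30.7750

1.0516


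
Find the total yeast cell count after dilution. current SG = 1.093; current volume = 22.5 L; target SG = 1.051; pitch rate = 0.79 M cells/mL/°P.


V_w = V·((SG_c−1)/(SG_t−1)−1);  °P = 259 − 259/SG_t;  cells = rate·(V+V_w)·°P
V_w = 22.5·((1.093−1)/(1.051−1)−1) = 18.5294
V_final = 22.5 + 18.5294 = 41.0294
°P = 259 − 259/1.051 = 12.5680
cells = 0.79·41.0294·12.5680

407.3705 billion cells


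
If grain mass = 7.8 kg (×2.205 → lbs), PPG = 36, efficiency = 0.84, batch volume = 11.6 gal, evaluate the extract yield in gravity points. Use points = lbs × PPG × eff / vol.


lbs = 7.8 × 2.205 = 17.1990
points = 17.1990 × 36 × 0.84 / 11.6

44.8360 points


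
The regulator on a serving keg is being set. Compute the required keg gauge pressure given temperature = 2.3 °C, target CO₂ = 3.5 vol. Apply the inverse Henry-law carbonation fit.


psi = vols/(0.01821 + 0.09011·e^(−0.04·T)) − 14.695
psi = 3.5/(0.01821 + 0.09011·e^(−0.04·2.3)) − 14.695

20.1656 psi


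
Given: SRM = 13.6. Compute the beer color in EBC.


EBC = SRM · 1.97
EBC = 13.6 · 1.97

26.7920 EBC


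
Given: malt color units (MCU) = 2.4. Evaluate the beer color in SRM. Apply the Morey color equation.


SRM = 1.4922 · MCU^0.6859
SRM = 1.4922 · 2.4^0.6859

2.7203 SRM


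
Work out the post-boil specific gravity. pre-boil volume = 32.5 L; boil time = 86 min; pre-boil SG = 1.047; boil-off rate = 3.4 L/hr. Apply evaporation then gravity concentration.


V_post = V_pre − rate·(t/60);  SG_post = 1 + (SG_pre−1)·V_pre/V_post
V_post = 32.5 − 3.4·(86/60) = 27.6267
SG_post = 1 + (1.047 − 1)·32.5/27.6267

1.0553


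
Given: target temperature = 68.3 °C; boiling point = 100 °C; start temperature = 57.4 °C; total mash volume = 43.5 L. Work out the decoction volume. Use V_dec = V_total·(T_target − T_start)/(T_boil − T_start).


V_dec = 43.5·(68.3 − 57.4)/(100 − 57.4)

11.1303 L


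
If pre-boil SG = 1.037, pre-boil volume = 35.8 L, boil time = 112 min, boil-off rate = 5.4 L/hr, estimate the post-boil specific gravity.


V_post = V_pre − rate·(t/60);  SG_post = 1 + (SG_pre−1)·V_pre/V_post
V_post = 35.8 − 5.4·(112/60) = 25.7200
SG_post = 1 + (1.037 − 1)·35.8/25.7200

1.0515


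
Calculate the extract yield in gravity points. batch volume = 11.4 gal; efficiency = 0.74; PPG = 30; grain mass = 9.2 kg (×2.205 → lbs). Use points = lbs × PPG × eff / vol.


lbs = 9.2 × 2.205 = 20.2860
points = 20.2860 × 30 × 0.74 / 11.4

39.5043 points


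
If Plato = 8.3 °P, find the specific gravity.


SG = 259/(259 − P)
SG = 259/(259 − 8.3)

1.0331


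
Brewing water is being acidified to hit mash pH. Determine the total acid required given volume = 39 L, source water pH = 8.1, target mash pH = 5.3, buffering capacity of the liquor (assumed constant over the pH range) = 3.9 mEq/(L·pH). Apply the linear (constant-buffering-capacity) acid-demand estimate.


acid = buffering capacity · (pH_source − pH_target) · V
acid = 3.9 · (8.1 − 5.3) · 39

425.8800 mEq


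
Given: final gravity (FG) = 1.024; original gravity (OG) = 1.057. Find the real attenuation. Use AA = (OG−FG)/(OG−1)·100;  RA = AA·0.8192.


AA = (1.057 − 1.024)/(1.057 − 1)·100 = 57.8947
RA = 57.8947·0.8192

47.4274 %


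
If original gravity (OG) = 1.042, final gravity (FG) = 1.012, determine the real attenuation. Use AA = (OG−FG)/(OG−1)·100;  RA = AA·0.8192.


AA = (1.042 − 1.012)/(1.042 − 1)·100 = 71.4286
RA = 71.4286·0.8192

58.5143 %


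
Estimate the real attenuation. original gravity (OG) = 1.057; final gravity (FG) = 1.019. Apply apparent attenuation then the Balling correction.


AA = (OG−FG)/(OG−1)·100;  RA = AA·0.8192
AA = (1.057 − 1.019)/(1.057 − 1)·100 = 66.6667
RA = 66.6667·0.8192

54.6133 %


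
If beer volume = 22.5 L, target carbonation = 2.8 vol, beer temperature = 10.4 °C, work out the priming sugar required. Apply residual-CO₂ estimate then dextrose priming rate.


residual = 14.695·(0.01821 + 0.09011·e^(−0.04·T));  sugar = (target − residual)·4.0·V
residual = 14.695·(0.01821 + 0.09011·e^(−0.04·10.4)) = 1.1411
sugar = (2.8 − 1.1411)·4.0·22.5

149.2990 g


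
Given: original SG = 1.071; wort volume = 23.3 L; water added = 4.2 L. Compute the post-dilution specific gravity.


SG_new = 1 + (SG_old − 1)·V_old/(V_old + V_water)
pts = (1.071 − 1)·1000·23.3/(23.3 + 4.2) = 60.1564
SG_new = 1 + 60.1564/1000

1.0602


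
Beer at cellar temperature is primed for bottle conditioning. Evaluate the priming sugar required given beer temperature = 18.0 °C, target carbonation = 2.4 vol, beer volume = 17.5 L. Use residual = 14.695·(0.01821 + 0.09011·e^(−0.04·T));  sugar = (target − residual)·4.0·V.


residual = 14.695·(0.01821 + 0.09011·e^(−0.04·18.0)) = 0.9121
sugar = (2.4 − 0.9121)·4.0·17.5

104.1504 g


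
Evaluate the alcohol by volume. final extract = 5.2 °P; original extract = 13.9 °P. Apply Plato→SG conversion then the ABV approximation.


SG = 259/(259 − P);  ABV = (OG − FG)·131.25
OG = 259/(259 − 13.9) = 1.0567
FG = 259/(259 − 5.2) = 1.0205
ABV = (1.0567 − 1.0205)·131.25

4.7543 % ABV


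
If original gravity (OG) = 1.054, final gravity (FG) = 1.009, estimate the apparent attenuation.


AA = (OG − FG)/(OG − 1) · 100
AA = (1.054 − 1.009)/(1.054 − 1) · 100

83.3333 %


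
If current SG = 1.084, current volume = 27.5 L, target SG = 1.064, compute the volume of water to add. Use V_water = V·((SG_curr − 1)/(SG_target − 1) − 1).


V_water = 27.5·((1.084 − 1)/(1.064 − 1) − 1)

8.5938 L


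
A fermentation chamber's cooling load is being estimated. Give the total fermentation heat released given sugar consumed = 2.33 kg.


Q = m_sugar · 590 kJ/kg
Q = 2.33 · 590

1374.7000 kJ


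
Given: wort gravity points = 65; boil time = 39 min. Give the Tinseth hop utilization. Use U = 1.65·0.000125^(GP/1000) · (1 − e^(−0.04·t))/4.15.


bigness = 1.65·0.000125^(65/1000) = 0.9200
boil_factor = (1 − e^(−0.04·39))/4.15 = 0.1903
U = 0.9200 · 0.1903

0.1751


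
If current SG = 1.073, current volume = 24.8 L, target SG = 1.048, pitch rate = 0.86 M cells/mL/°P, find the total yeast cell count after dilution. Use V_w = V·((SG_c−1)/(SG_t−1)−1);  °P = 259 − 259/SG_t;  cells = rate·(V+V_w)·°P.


V_w = 24.8·((1.073−1)/(1.048−1)−1) = 12.9167
V_final = 24.8 + 12.9167 = 37.7167
°P = 259 − 259/1.048 = 11.8626
cells = 0.86·37.7167·11.8626

384.7791 billion cells


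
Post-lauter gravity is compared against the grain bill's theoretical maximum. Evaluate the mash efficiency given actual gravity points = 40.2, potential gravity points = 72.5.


efficiency = actual / potential × 100
efficiency = 40.2 / 72.5 × 100

55.4483 %


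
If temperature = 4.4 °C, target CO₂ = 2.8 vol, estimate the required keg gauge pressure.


psi = vols/(0.01821 + 0.09011·e^(−0.04·T)) − 14.695
psi = 2.8/(0.01821 + 0.09011·e^(−0.04·4.4)) − 14.695

15.1628 psi


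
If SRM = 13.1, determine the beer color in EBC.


EBC = SRM · 1.97
EBC = 13.1 · 1.97

25.8070 EBC


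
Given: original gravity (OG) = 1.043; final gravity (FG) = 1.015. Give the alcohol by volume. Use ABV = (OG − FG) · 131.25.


ABV = (1.043 − 1.015) · 131.25

3.6750 % ABV


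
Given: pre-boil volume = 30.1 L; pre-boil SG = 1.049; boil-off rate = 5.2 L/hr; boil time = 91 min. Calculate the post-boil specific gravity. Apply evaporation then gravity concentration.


V_post = V_pre − rate·(t/60);  SG_post = 1 + (SG_pre−1)·V_pre/V_post
V_post = 30.1 − 5.2·(91/60) = 22.2133
SG_post = 1 + (1.049 − 1)·30.1/22.2133

1.0664


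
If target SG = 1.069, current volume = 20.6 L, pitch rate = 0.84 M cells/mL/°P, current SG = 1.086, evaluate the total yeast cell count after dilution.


V_w = V·((SG_c−1)/(SG_t−1)−1);  °P = 259 − 259/SG_t;  cells = rate·(V+V_w)·°P
V_w = 20.6·((1.086−1)/(1.069−1)−1) = 5.0754
V_final = 20.6 + 5.0754 = 25.6754
°P = 259 − 259/1.069 = 16.7175
cells = 0.84·25.6754·16.7175

360.5513 billion cells


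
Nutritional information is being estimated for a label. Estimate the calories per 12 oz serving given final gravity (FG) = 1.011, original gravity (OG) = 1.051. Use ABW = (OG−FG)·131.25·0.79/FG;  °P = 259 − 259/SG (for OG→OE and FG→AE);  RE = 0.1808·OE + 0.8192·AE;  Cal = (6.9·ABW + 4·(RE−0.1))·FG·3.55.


ABW = (1.051 − 1.011)·131.25·0.79/1.011 = 4.1024
OE = 259 − 259/1.051 = 12.5680 °P
AE = 259 − 259/1.011 = 2.8180 °P
RE = 0.1808·12.5680 + 0.8192·2.8180 = 4.5808 °P
Cal = (6.9·4.1024 + 4·(4.5808−0.1))·1.011·3.55

165.9204 kcal


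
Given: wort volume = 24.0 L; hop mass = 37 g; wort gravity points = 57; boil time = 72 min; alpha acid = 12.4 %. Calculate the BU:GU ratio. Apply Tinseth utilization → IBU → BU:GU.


U = 1.65·0.000125^(GP/1000)·(1−e^(−0.04t))/4.15;  IBU = (α/100)·m·U·1000/V;  BU:GU = IBU/GP
U = 1.65·0.000125^(57/1000)·(1−e^(−0.04·72))/4.15 = 0.2248
IBU = (12.4/100)·37·0.2248·1000/24.0 = 42.9815
BU:GU = 42.9815/57

0.7541


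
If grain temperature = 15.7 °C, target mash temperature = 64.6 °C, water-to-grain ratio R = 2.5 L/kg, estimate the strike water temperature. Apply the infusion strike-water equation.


T_strike = (0.41/R)·(T_mash − T_grain) + T_mash
T_strike = (0.41/2.5)·(64.6 − 15.7) + 64.6

72.6196 °C


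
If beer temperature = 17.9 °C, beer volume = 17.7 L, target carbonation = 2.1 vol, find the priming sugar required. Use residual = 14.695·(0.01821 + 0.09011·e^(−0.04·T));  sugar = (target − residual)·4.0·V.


residual = 14.695·(0.01821 + 0.09011·e^(−0.04·17.9)) = 0.9147
sugar = (2.1 − 0.9147)·4.0·17.7

83.9178 g


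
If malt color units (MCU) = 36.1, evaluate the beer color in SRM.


SRM = 1.4922 · MCU^0.6859
SRM = 1.4922 · 36.1^0.6859

17.4631 SRM


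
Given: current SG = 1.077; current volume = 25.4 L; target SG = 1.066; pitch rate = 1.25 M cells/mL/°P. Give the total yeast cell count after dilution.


V_w = V·((SG_c−1)/(SG_t−1)−1);  °P = 259 − 259/SG_t;  cells = rate·(V+V_w)·°P
V_w = 25.4·((1.077−1)/(1.066−1)−1) = 4.2333
V_final = 25.4 + 4.2333 = 29.6333
°P = 259 − 259/1.066 = 16.0356
cells = 1.25·29.6333·16.0356

593.9871 billion cells


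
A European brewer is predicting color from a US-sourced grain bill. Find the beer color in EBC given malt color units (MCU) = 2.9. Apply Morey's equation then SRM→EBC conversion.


SRM = 1.4922·MCU^0.6859;  EBC = SRM·1.97
SRM = 1.4922·2.9^0.6859 = 3.0973
EBC = 3.0973·1.97

6.1017 EBC


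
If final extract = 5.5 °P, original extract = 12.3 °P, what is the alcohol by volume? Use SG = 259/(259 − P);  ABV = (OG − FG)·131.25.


OG = 259/(259 − 12.3) = 1.0499
FG = 259/(259 − 5.5) = 1.0217
ABV = (1.0499 − 1.0217)·131.25

3.6962 % ABV


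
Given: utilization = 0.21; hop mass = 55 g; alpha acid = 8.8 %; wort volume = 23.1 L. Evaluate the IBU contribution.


IBU = (α/100)·mass·U·1000 / V
IBU = (8.8/100)·55·0.21·1000 / 23.1

44.0000 IBU


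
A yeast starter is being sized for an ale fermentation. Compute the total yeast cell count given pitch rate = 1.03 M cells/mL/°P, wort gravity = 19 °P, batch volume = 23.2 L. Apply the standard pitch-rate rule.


cells (billions) = rate · V_L · °P
cells = 1.03 · 23.2 · 19

454.0240 billion cells


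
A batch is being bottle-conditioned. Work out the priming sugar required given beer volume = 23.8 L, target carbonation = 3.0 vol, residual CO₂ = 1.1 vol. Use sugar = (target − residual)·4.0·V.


sugar = (3.0 − 1.1)·4.0·23.8

180.8800 g


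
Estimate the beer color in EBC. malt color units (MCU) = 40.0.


SRM = 1.4922·MCU^0.6859;  EBC = SRM·1.97
SRM = 1.4922·40.0^0.6859 = 18.7361
EBC = 18.7361·1.97

36.9102 EBC


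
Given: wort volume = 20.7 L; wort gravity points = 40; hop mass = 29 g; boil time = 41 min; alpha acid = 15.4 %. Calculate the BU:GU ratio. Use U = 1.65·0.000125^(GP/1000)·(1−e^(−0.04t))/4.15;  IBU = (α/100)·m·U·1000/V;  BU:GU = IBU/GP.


U = 1.65·0.000125^(40/1000)·(1−e^(−0.04·41))/4.15 = 0.2237
IBU = (15.4/100)·29·0.2237·1000/20.7 = 48.2621
BU:GU = 48.2621/40

1.2066


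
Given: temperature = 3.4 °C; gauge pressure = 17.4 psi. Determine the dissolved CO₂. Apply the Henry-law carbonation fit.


vols = (P + 14.695)·(0.01821 + 0.09011·e^(−0.04·T))
vols = (17.4 + 14.695)·(0.01821 + 0.09011·e^(−0.04·3.4))

3.1088 volumes


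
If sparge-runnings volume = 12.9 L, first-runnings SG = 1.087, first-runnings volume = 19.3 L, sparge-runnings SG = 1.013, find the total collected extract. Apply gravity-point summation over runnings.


total = Σ (SG_i − 1)·1000·V_i
first = (1.087 − 1)·1000·19.3 = 1679.1000
sparge = (1.013 − 1)·1000·12.9 = 167.7000
total = 1679.1000 + 167.7000

1846.8000 gravity·L


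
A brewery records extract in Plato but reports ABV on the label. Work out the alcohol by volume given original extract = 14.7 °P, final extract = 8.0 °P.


SG = 259/(259 − P);  ABV = (OG − FG)·131.25
OG = 259/(259 − 14.7) = 1.0602
FG = 259/(259 − 8.0) = 1.0319
ABV = (1.0602 − 1.0319)·131.25

3.7143 % ABV


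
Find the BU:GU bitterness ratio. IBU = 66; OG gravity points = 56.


BU:GU = IBU / OG_points
BU:GU = 66 / 56

1.1786


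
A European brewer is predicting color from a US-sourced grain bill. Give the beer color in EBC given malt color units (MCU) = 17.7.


SRM = 1.4922·MCU^0.6859;  EBC = SRM·1.97
SRM = 1.4922·17.7^0.6859 = 10.7106
EBC = 10.7106·1.97

21.0998 EBC


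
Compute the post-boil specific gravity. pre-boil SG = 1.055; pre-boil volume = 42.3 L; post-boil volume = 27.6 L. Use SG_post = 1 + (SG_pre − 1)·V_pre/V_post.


pts_pre = (1.055 − 1)·1000 = 55.0000
pts_post = 55.0000·42.3/27.6 = 84.2935
SG_post = 1 + 84.2935/1000

1.0843


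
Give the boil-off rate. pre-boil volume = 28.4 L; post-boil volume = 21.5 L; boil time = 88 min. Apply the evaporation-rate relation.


rate = (V_pre − V_post) / (t_min/60)
rate = (28.4 − 21.5) / (88/60)

4.7045 L/hr


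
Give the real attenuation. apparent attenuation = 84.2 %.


RA = AA · 0.8192
RA = 84.2 · 0.8192

68.9766 %


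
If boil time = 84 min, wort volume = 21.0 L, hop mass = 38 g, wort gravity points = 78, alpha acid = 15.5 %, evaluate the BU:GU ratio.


U = 1.65·0.000125^(GP/1000)·(1−e^(−0.04t))/4.15;  IBU = (α/100)·m·U·1000/V;  BU:GU = IBU/GP
U = 1.65·0.000125^(78/1000)·(1−e^(−0.04·84))/4.15 = 0.1904
IBU = (15.5/100)·38·0.1904·1000/21.0 = 53.3995
BU:GU = 53.3995/78

0.6846


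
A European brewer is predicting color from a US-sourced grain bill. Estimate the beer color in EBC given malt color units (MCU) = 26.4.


SRM = 1.4922·MCU^0.6859;  EBC = SRM·1.97
SRM = 1.4922·26.4^0.6859 = 14.0898
EBC = 14.0898·1.97

27.7569 EBC


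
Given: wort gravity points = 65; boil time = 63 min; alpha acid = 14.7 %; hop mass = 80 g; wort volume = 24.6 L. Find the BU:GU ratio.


U = 1.65·0.000125^(GP/1000)·(1−e^(−0.04t))/4.15;  IBU = (α/100)·m·U·1000/V;  BU:GU = IBU/GP
U = 1.65·0.000125^(65/1000)·(1−e^(−0.04·63))/4.15 = 0.2038
IBU = (14.7/100)·80·0.2038·1000/24.6 = 97.4491
BU:GU = 97.4491/65

1.4992


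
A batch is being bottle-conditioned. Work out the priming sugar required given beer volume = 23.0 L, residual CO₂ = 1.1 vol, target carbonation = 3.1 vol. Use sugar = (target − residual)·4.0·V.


sugar = (3.1 − 1.1)·4.0·23.0

184.0000 g


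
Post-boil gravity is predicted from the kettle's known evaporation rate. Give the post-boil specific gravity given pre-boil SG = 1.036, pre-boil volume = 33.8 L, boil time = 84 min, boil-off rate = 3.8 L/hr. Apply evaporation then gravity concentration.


V_post = V_pre − rate·(t/60);  SG_post = 1 + (SG_pre−1)·V_pre/V_post
V_post = 33.8 − 3.8·(84/60) = 28.4800
SG_post = 1 + (1.036 − 1)·33.8/28.4800

1.0427


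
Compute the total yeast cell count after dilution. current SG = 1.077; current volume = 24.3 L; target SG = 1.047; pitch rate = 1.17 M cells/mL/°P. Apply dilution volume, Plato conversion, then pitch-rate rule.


V_w = V·((SG_c−1)/(SG_t−1)−1);  °P = 259 − 259/SG_t;  cells = rate·(V+V_w)·°P
V_w = 24.3·((1.077−1)/(1.047−1)−1) = 15.5106
V_final = 24.3 + 15.5106 = 39.8106
°P = 259 − 259/1.047 = 11.6266
cells = 1.17·39.8106·11.6266

541.5467 billion cells


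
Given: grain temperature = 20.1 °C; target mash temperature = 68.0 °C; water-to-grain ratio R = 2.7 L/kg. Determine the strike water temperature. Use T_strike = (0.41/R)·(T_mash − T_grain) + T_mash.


T_strike = (0.41/2.7)·(68.0 − 20.1) + 68.0

75.2737 °C


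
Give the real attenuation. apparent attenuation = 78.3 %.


RA = AA · 0.8192
RA = 78.3 · 0.8192

64.1434 %


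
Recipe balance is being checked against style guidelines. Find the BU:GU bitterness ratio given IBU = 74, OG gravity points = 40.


BU:GU = IBU / OG_points
BU:GU = 74 / 40

1.8500


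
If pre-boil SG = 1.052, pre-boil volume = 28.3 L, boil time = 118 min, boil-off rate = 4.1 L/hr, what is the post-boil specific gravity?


V_post = V_pre − rate·(t/60);  SG_post = 1 + (SG_pre−1)·V_pre/V_post
V_post = 28.3 − 4.1·(118/60) = 20.2367
SG_post = 1 + (1.052 − 1)·28.3/20.2367

1.0727


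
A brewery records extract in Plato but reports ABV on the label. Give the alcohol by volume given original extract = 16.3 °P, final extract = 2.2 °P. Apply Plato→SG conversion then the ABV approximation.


SG = 259/(259 − P);  ABV = (OG − FG)·131.25
OG = 259/(259 − 16.3) = 1.0672
FG = 259/(259 − 2.2) = 1.0086
ABV = (1.0672 − 1.0086)·131.25

7.6905 % ABV


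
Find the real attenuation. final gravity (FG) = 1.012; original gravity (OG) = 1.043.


AA = (OG−FG)/(OG−1)·100;  RA = AA·0.8192
AA = (1.043 − 1.012)/(1.043 − 1)·100 = 72.0930
RA = 72.0930·0.8192

59.0586 %


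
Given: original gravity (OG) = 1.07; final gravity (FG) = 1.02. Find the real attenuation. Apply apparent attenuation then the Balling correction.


AA = (OG−FG)/(OG−1)·100;  RA = AA·0.8192
AA = (1.07 − 1.02)/(1.07 − 1)·100 = 71.4286
RA = 71.4286·0.8192

58.5143 %


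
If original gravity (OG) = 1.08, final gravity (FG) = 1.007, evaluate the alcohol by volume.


ABV = (OG − FG) · 131.25
ABV = (1.08 − 1.007) · 131.25

9.5813 % ABV


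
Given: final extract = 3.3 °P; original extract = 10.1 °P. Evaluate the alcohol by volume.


SG = 259/(259 − P);  ABV = (OG − FG)·131.25
OG = 259/(259 − 10.1) = 1.0406
FG = 259/(259 − 3.3) = 1.0129
ABV = (1.0406 − 1.0129)·131.25

3.6321 % ABV


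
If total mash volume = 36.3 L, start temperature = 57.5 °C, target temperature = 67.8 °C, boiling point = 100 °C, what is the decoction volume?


V_dec = V_total·(T_target − T_start)/(T_boil − T_start)
V_dec = 36.3·(67.8 − 57.5)/(100 − 57.5)

8.7974 L


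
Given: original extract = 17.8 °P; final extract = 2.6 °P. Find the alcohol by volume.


SG = 259/(259 − P);  ABV = (OG − FG)·131.25
OG = 259/(259 − 17.8) = 1.0738
FG = 259/(259 − 2.6) = 1.0101
ABV = (1.0738 − 1.0101)·131.25

8.3550 % ABV


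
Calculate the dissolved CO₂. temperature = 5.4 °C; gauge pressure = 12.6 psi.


vols = (P + 14.695)·(0.01821 + 0.09011·e^(−0.04·T))
vols = (12.6 + 14.695)·(0.01821 + 0.09011·e^(−0.04·5.4))

2.4788 volumes


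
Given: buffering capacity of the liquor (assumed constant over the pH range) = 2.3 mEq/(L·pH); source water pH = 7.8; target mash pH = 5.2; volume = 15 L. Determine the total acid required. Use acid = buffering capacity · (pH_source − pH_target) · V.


acid = 2.3 · (7.8 − 5.2) · 15

89.7000 mEq


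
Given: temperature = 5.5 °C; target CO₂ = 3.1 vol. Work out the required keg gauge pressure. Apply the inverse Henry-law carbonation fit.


psi = vols/(0.01821 + 0.09011·e^(−0.04·T)) − 14.695
psi = 3.1/(0.01821 + 0.09011·e^(−0.04·5.5)) − 14.695

19.5497 psi


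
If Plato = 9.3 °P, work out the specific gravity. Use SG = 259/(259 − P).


SG = 259/(259 − 9.3)

1.0372


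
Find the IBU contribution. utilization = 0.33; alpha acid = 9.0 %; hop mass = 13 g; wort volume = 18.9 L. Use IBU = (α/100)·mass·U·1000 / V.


IBU = (9.0/100)·13·0.33·1000 / 18.9

20.4286 IBU


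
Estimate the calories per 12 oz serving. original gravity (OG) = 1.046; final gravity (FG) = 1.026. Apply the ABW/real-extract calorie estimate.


ABW = (OG−FG)·131.25·0.79/FG;  °P = 259 − 259/SG (for OG→OE and FG→AE);  RE = 0.1808·OE + 0.8192·AE;  Cal = (6.9·ABW + 4·(RE−0.1))·FG·3.55
ABW = (1.046 − 1.026)·131.25·0.79/1.026 = 2.0212
OE = 259 − 259/1.046 = 11.3901 °P
AE = 259 − 259/1.026 = 6.5634 °P
RE = 0.1808·11.3901 + 0.8192·6.5634 = 7.4360 °P
Cal = (6.9·2.0212 + 4·(7.4360−0.1))·1.026·3.55

157.6765 kcal


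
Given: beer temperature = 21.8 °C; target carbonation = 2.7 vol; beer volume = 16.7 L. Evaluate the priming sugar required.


residual = 14.695·(0.01821 + 0.09011·e^(−0.04·T));  sugar = (target − residual)·4.0·V
residual = 14.695·(0.01821 + 0.09011·e^(−0.04·21.8)) = 0.8212
sugar = (2.7 − 0.8212)·4.0·16.7

125.5006 g


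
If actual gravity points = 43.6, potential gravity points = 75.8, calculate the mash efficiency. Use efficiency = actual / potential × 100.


efficiency = 43.6 / 75.8 × 100

57.5198 %


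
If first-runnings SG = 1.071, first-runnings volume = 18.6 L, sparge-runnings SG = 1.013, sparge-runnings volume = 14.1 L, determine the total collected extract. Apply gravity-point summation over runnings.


total = Σ (SG_i − 1)·1000·V_i
first = (1.071 − 1)·1000·18.6 = 1320.6000
sparge = (1.013 − 1)·1000·14.1 = 183.3000
total = 1320.6000 + 183.3000

1503.9000 gravity·L


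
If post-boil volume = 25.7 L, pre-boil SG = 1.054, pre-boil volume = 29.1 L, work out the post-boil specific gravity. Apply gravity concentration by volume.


SG_post = 1 + (SG_pre − 1)·V_pre/V_post
pts_pre = (1.054 − 1)·1000 = 54.0000
pts_post = 54.0000·29.1/25.7 = 61.1440
SG_post = 1 + 61.1440/1000

1.0611


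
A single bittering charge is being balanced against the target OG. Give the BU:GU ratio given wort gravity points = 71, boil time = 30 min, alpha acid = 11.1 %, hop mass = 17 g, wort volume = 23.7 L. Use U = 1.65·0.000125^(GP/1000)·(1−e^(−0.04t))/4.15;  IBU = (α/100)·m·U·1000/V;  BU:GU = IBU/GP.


U = 1.65·0.000125^(71/1000)·(1−e^(−0.04·30))/4.15 = 0.1468
IBU = (11.1/100)·17·0.1468·1000/23.7 = 11.6868
BU:GU = 11.6868/71

0.1646


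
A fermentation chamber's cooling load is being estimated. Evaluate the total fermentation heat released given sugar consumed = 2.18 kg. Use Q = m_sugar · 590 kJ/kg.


Q = 2.18 · 590

1286.2000 kJ


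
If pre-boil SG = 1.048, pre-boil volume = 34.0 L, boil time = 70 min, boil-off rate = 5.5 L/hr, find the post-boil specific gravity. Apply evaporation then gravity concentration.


V_post = V_pre − rate·(t/60);  SG_post = 1 + (SG_pre−1)·V_pre/V_post
V_post = 34.0 − 5.5·(70/60) = 27.5833
SG_post = 1 + (1.048 − 1)·34.0/27.5833

1.0592


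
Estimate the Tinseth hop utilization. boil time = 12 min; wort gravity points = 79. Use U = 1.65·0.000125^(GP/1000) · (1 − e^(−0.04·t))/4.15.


bigness = 1.65·0.000125^(79/1000) = 0.8112
boil_factor = (1 − e^(−0.04·12))/4.15 = 0.0919
U = 0.8112 · 0.0919

0.0745


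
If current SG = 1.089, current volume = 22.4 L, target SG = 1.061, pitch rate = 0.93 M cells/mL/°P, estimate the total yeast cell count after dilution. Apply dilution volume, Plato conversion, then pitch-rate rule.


V_w = V·((SG_c−1)/(SG_t−1)−1);  °P = 259 − 259/SG_t;  cells = rate·(V+V_w)·°P
V_w = 22.4·((1.089−1)/(1.061−1)−1) = 10.2820
V_final = 22.4 + 10.2820 = 32.6820
°P = 259 − 259/1.061 = 14.8907
cells = 0.93·32.6820·14.8907

452.5904 billion cells


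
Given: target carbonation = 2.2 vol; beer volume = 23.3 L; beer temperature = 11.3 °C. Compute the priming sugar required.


residual = 14.695·(0.01821 + 0.09011·e^(−0.04·T));  sugar = (target − residual)·4.0·V
residual = 14.695·(0.01821 + 0.09011·e^(−0.04·11.3)) = 1.1102
sugar = (2.2 − 1.1102)·4.0·23.3

101.5661 g


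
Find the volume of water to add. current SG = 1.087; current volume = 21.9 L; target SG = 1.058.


V_water = V·((SG_curr − 1)/(SG_target − 1) − 1)
V_water = 21.9·((1.087 − 1)/(1.058 − 1) − 1)

10.9500 L


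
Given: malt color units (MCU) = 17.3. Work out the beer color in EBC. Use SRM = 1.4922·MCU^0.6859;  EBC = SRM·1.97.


SRM = 1.4922·17.3^0.6859 = 10.5439
EBC = 10.5439·1.97

20.7716 EBC


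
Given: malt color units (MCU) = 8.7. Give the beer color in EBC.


SRM = 1.4922·MCU^0.6859;  EBC = SRM·1.97
SRM = 1.4922·8.7^0.6859 = 6.5803
EBC = 6.5803·1.97

12.9631 EBC


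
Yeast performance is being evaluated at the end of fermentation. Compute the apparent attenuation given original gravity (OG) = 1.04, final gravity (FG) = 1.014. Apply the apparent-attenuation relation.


AA = (OG − FG)/(OG − 1) · 100
AA = (1.04 − 1.014)/(1.04 − 1) · 100

65.0000 %


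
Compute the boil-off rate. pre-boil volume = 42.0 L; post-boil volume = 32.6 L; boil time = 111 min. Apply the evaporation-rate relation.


rate = (V_pre − V_post) / (t_min/60)
rate = (42.0 − 32.6) / (111/60)

5.0811 L/hr


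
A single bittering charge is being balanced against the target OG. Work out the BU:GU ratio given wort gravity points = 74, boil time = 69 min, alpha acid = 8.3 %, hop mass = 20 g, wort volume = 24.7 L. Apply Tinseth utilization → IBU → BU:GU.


U = 1.65·0.000125^(GP/1000)·(1−e^(−0.04t))/4.15;  IBU = (α/100)·m·U·1000/V;  BU:GU = IBU/GP
U = 1.65·0.000125^(74/1000)·(1−e^(−0.04·69))/4.15 = 0.1915
IBU = (8.3/100)·20·0.1915·1000/24.7 = 12.8713
BU:GU = 12.8713/74

0.1739


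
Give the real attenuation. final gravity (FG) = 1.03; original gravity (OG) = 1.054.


AA = (OG−FG)/(OG−1)·100;  RA = AA·0.8192
AA = (1.054 − 1.03)/(1.054 − 1)·100 = 44.4444
RA = 44.4444·0.8192

36.4089 %


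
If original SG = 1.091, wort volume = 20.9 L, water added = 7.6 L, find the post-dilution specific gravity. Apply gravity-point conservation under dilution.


SG_new = 1 + (SG_old − 1)·V_old/(V_old + V_water)
pts = (1.091 − 1)·1000·20.9/(20.9 + 7.6) = 66.7333
SG_new = 1 + 66.7333/1000

1.0667


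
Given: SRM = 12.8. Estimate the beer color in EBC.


EBC = SRM · 1.97
EBC = 12.8 · 1.97

25.2160 EBC


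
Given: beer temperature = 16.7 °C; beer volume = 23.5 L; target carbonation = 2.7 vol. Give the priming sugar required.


residual = 14.695·(0.01821 + 0.09011·e^(−0.04·T));  sugar = (target − residual)·4.0·V
residual = 14.695·(0.01821 + 0.09011·e^(−0.04·16.7)) = 0.9465
sugar = (2.7 − 0.9465)·4.0·23.5

164.8253 g


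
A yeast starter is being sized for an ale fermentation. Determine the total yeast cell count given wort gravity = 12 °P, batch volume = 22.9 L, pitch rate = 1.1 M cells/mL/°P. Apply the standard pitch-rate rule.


cells (billions) = rate · V_L · °P
cells = 1.1 · 22.9 · 12

302.2800 billion cells


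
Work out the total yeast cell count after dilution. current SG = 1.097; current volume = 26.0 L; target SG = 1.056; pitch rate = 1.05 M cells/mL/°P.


V_w = V·((SG_c−1)/(SG_t−1)−1);  °P = 259 − 259/SG_t;  cells = rate·(V+V_w)·°P
V_w = 26.0·((1.097−1)/(1.056−1)−1) = 19.0357
V_final = 26.0 + 19.0357 = 45.0357
°P = 259 − 259/1.056 = 13.7348
cells = 1.05·45.0357·13.7348

649.4866 billion cells


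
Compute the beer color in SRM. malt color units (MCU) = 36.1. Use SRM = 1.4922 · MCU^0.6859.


SRM = 1.4922 · 36.1^0.6859

17.4631 SRM


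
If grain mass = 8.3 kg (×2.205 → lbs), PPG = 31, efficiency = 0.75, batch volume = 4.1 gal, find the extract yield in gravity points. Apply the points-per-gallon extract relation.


points = lbs × PPG × eff / vol
lbs = 8.3 × 2.205 = 18.3015
points = 18.3015 × 31 × 0.75 / 4.1

103.7829 points


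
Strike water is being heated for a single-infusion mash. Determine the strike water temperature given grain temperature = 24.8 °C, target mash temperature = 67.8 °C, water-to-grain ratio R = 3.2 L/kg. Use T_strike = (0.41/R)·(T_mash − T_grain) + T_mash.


T_strike = (0.41/3.2)·(67.8 − 24.8) + 67.8

73.3094 °C


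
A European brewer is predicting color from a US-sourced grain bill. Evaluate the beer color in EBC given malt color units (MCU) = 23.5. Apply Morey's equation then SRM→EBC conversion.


SRM = 1.4922·MCU^0.6859;  EBC = SRM·1.97
SRM = 1.4922·23.5^0.6859 = 13.0090
EBC = 13.0090·1.97

25.6276 EBC


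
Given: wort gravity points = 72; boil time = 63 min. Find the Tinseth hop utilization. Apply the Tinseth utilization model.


U = 1.65·0.000125^(GP/1000) · (1 − e^(−0.04·t))/4.15
bigness = 1.65·0.000125^(72/1000) = 0.8639
boil_factor = (1 − e^(−0.04·63))/4.15 = 0.2216
U = 0.8639 · 0.2216

0.1914


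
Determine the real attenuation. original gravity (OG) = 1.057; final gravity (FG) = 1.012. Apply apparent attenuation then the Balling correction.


AA = (OG−FG)/(OG−1)·100;  RA = AA·0.8192
AA = (1.057 − 1.012)/(1.057 − 1)·100 = 78.9474
RA = 78.9474·0.8192

64.6737 %


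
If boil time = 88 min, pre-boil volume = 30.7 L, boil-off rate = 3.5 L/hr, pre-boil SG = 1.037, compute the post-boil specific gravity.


V_post = V_pre − rate·(t/60);  SG_post = 1 + (SG_pre−1)·V_pre/V_post
V_post = 30.7 − 3.5·(88/60) = 25.5667
SG_post = 1 + (1.037 − 1)·30.7/25.5667

1.0444


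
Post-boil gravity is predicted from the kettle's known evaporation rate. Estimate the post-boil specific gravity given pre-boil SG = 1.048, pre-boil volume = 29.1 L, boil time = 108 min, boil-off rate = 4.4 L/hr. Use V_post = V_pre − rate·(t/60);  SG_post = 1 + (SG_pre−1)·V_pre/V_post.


V_post = 29.1 − 4.4·(108/60) = 21.1800
SG_post = 1 + (1.048 − 1)·29.1/21.1800

1.0659


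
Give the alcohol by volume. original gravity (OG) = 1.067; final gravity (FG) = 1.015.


ABV = (OG − FG) · 131.25
ABV = (1.067 − 1.015) · 131.25

6.8250 % ABV


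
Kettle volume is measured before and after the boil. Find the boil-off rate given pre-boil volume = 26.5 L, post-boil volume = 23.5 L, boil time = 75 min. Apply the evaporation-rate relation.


rate = (V_pre − V_post) / (t_min/60)
rate = (26.5 − 23.5) / (75/60)

2.4000 L/hr


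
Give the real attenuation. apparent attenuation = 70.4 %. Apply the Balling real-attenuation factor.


RA = AA · 0.8192
RA = 70.4 · 0.8192

57.6717 %


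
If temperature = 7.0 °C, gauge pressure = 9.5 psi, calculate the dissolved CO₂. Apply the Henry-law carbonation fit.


vols = (P + 14.695)·(0.01821 + 0.09011·e^(−0.04·T))
vols = (9.5 + 14.695)·(0.01821 + 0.09011·e^(−0.04·7.0))

2.0884 volumes


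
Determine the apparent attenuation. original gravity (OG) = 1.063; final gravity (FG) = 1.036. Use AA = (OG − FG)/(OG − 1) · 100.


AA = (1.063 − 1.036)/(1.063 − 1) · 100

42.8571 %
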